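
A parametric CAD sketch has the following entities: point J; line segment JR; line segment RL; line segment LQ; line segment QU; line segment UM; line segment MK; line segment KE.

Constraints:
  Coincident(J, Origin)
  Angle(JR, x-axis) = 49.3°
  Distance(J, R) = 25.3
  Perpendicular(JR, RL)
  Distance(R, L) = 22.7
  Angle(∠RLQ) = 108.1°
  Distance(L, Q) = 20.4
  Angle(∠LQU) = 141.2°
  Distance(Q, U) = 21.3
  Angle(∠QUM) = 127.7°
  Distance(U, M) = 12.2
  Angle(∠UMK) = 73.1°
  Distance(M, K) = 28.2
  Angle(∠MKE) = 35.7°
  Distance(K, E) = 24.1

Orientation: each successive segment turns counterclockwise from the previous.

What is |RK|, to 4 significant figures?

17.65

J is at the origin; JR runs at 49.3° with length 25.3, so R = (16.50, 19.18). JR ⟂ RL, so RL runs at 139.3°; with |RL| = 22.7, L = (-0.7116, 33.98). ∠RLQ = 108.1° gives LQ at -148.8° from the x-axis; with |LQ| = 20.4, Q = (-18.16, 23.42). ∠LQU = 141.2° gives QU at -110.0° from the x-axis; with |QU| = 21.3, U = (-25.45, 3.400). ∠QUM = 127.7° gives UM at -57.70° from the x-axis; with |UM| = 12.2, M = (-18.93, -6.912). ∠UMK = 73.1° gives MK at 49.20° from the x-axis; with |MK| = 28.2, K = (-0.5005, 14.44). Then |RK| = |K − R| = 17.65.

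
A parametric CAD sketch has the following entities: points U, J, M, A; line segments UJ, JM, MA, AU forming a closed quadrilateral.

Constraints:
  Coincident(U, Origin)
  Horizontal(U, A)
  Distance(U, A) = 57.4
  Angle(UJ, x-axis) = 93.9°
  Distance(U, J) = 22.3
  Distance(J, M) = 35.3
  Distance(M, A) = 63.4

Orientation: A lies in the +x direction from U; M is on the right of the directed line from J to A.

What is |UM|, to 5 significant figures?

13.730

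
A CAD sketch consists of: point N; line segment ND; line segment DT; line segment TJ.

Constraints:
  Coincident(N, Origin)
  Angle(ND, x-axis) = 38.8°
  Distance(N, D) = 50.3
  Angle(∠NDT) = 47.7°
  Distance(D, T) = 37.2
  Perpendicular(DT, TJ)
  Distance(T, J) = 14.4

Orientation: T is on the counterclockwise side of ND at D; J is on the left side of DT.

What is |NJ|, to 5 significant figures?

23.048

N is at the origin; ND runs at 38.8° with length 50.3, so D = 50.3·(cos 38.8°, sin 38.8°) = (39.201, 31.518). ∠NDT = 47.7°, so DT runs at 38.8° + (180° − 47.7°) = 171.10° from the x-axis; with |DT| = 37.2, T = D + 37.2·(cos 171.10°, sin 171.10°) = (2.4486, 37.273). DT is perpendicular to TJ; with |TJ| = 14.4 on the left of DT, J = T + 14.4·(-0.15471, -0.98796) = (0.22076, 23.047). Then |NJ| = |J − N| = 23.048.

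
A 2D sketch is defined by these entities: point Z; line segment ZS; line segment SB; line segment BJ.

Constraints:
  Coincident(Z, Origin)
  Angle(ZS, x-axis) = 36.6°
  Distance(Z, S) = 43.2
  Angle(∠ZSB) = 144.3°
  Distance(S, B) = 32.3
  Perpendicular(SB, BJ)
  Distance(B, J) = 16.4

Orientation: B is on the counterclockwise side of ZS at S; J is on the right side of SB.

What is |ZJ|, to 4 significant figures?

79.19

∠ZSB = 144.3°, so SB runs at 36.6° + (180° − 144.3°) = 72.30° from the x-axis; with |SB| = 32.3, B = S + 32.3·(cos 72.30°, sin 72.30°) = (44.50, 56.53). The perpendicularity gives BJ at right angles to SB; with |BJ| = 16.4 on the right of SB, J = B + 16.4·(0.9527, -0.3040) = (60.13, 51.54). Then |ZJ| = |J − Z| = 79.19.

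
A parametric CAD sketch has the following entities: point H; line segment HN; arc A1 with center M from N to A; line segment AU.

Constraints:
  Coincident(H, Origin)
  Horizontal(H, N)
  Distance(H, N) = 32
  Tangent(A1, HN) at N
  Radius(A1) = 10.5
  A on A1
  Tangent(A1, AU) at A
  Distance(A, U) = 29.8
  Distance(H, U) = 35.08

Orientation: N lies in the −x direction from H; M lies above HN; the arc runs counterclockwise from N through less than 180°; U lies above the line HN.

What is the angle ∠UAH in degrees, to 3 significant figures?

81.8°

Checks: ∠(MN, NH) = 90.00° ✓; |MN| = 10.50 ✓; |MA| = 10.50 ✓; ∠(MA, AU) = 90.00° ✓; |AU| = 29.80 ✓; |HU| = 35.08 ✓.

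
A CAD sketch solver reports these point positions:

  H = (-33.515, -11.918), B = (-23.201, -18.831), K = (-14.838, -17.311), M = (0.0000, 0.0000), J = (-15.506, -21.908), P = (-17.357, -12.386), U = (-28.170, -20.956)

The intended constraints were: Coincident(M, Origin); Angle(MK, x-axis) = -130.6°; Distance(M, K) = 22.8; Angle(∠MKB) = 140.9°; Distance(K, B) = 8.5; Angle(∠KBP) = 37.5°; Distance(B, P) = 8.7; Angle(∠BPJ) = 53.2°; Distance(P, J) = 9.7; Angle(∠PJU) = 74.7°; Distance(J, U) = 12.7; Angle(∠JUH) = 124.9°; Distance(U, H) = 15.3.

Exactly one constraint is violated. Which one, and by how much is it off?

Distance(U, H) = 15.3 — off by 4.80.

M = (0.00, 0.00) ✓; MK at -130.6° ✓; |MK| = 22.80 ✓; ∠MKB = 140.9° ✓; |KB| = 8.500 ✓; ∠KBP = 37.50° ✓; |BP| = 8.700 ✓; ∠BPJ = 53.20° ✓; |PJ| = 9.700 ✓; ∠PJU = 74.70° ✓; |JU| = 12.70 ✓; ∠JUH = 124.9° ✓; |UH| = 10.50 ✗.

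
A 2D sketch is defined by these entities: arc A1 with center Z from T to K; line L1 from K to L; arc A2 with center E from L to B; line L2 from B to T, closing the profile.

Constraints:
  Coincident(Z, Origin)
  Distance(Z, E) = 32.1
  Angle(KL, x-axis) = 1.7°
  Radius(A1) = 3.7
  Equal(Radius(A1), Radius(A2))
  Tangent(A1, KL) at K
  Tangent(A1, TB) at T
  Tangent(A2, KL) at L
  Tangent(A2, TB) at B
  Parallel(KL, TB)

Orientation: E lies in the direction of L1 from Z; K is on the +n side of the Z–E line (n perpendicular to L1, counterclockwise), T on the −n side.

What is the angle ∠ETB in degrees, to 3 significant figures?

6.58°

The slot axis is L1's direction at 1.7°, so u = (cos 1.7°, sin 1.7°) = (1.00, 0.0297) and n = (−sin 1.7°, cos 1.7°) = (-0.0297, 1.00). Z is at the origin and E lies 32.1 along u from Z, so E = 32.1·u = (32.1, 0.952). Tangency of A1 to both parallel lines with radius 3.7 puts K and T at Z ± 3.7·n: K = (-0.110, 3.70), T = (0.110, -3.70). Equal radii place L and B the same way about E: L = E + 3.7·n = (32.0, 4.65), B = E − 3.7·n = (32.2, -2.75). Then cos ∠ETB = TE·TB / (|TE||TB|), giving 6.58°.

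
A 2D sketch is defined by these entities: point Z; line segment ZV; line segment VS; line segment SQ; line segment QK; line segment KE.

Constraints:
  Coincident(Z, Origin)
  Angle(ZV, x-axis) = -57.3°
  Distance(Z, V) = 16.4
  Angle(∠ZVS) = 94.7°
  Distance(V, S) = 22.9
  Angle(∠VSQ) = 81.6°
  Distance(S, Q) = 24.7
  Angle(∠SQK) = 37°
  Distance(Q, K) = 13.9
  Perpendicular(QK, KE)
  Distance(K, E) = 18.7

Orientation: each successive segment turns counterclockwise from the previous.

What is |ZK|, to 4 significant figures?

14.57

Z is at the origin; ZV runs at -57.3° with length 16.4, so V = (8.860, -13.80). ∠ZVS = 94.7° gives VS at 28.00° from the x-axis; with |VS| = 22.9, S = (29.08, -3.050). ∠VSQ = 81.6° gives SQ at 126.4° from the x-axis; with |SQ| = 24.7, Q = (14.42, 16.83). ∠SQK = 37.0° gives QK at -90.60° from the x-axis; with |QK| = 13.9, K = (14.28, 2.932). Then |ZK| = |K − Z| = 14.57.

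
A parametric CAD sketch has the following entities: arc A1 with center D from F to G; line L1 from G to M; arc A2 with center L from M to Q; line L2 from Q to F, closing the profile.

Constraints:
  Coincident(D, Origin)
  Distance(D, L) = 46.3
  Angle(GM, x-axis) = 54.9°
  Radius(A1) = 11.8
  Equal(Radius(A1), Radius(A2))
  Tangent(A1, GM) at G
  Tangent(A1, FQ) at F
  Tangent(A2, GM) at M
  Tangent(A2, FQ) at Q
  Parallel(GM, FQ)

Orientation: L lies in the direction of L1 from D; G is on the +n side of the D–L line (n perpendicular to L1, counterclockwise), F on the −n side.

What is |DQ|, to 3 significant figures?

47.8

The slot axis is L1's direction at 54.9°, so u = (cos 54.9°, sin 54.9°) = (0.575, 0.818) and n = (−sin 54.9°, cos 54.9°) = (-0.818, 0.575). D is at the origin and L lies 46.3 along u from D, so L = 46.3·u = (26.6, 37.9). Tangency of A1 to both parallel lines with radius 11.8 puts G and F at D ± 11.8·n: G = (-9.65, 6.79), F = (9.65, -6.79). Equal radii place M and Q the same way about L: M = L + 11.8·n = (17.0, 44.7), Q = L − 11.8·n = (36.3, 31.1). Then |DQ| = |Q − D| = 47.8.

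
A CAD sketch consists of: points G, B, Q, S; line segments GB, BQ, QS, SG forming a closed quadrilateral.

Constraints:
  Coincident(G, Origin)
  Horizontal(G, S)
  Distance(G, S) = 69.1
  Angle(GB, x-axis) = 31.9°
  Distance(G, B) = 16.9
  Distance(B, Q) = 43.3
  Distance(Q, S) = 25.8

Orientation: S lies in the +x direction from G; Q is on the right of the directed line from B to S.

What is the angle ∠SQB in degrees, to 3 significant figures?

104°

Checks: |BQ| = 43.30 ✓; |QS| = 25.80 ✓.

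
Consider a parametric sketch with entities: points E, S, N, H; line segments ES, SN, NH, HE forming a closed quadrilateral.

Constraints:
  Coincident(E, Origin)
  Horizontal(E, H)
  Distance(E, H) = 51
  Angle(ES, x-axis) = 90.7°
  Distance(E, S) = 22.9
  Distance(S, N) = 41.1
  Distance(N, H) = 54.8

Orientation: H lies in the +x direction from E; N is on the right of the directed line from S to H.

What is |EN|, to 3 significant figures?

18.2

Checks: |SN| = 41.10 ✓; |NH| = 54.80 ✓.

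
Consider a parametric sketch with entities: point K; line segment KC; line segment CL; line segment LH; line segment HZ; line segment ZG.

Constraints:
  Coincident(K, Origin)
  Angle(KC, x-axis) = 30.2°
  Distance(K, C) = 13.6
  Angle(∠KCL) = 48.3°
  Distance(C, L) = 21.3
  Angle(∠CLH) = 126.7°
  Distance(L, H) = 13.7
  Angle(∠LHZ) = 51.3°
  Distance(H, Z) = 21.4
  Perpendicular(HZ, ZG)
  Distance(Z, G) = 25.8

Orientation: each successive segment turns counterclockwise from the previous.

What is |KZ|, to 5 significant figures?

0.95028

K is at the origin; KC runs at 30.2° with length 13.6, so C = (11.754, 6.8411). ∠KCL = 48.3° gives CL at 161.90° from the x-axis; with |CL| = 21.3, L = (-8.4918, 13.458). ∠CLH = 126.7° gives LH at -144.80° from the x-axis; with |LH| = 13.7, H = (-19.687, 5.5614). ∠LHZ = 51.3° gives HZ at -16.100° from the x-axis; with |HZ| = 21.4, Z = (0.87394, -0.37318). Then |KZ| = |Z − K| = 0.95028.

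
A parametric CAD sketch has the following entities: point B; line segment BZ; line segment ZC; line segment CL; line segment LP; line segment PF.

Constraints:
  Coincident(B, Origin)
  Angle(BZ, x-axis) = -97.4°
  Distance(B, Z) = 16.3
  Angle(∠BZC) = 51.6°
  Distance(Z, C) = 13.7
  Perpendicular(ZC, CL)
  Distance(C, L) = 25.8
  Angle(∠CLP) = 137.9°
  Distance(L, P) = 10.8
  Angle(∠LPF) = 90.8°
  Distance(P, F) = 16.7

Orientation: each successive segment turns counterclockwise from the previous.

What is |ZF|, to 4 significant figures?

23.59

B is at the origin; BZ runs at -97.4° with length 16.3, so Z = (-2.099, -16.16). ∠BZC = 51.6° gives ZC at 31.00° from the x-axis; with |ZC| = 13.7, C = (9.644, -9.108). ZC ⟂ CL, so CL runs at 121.0°; with |CL| = 25.8, L = (-3.644, 13.01). ∠CLP = 137.9° gives LP at 163.1° from the x-axis; with |LP| = 10.8, P = (-13.98, 16.15). ∠LPF = 90.8° gives PF at -107.7° from the x-axis; with |PF| = 16.7, F = (-19.06, 0.2368). Then |ZF| = |F − Z| = 23.59.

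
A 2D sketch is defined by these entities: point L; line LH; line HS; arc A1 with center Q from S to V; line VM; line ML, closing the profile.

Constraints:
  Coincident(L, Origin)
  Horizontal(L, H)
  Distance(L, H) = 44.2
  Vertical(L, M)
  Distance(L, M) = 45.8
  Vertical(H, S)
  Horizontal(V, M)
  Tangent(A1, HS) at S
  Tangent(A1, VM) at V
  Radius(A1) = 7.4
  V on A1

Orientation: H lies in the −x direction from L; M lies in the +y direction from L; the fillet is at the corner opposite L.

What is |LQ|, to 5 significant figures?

53.186

L is at the origin; L and H share the same y with |LH| = 44.2 and H on the −x side, so H = (-44.200, 0.0000). L and M share the same x with |LM| = 45.8 and M on the +y side, so M = (0.0000, 45.800). The virtual corner opposite L is at (-44.200, 45.800). Since A1 is tangent to HS there, QS ⟂ HS and A1 meets VM tangentially, so QV is at right angles to VM, with radius 7.4, so the center Q sits 7.4 in from both sides at Q = (-36.800, 38.400). Then |LQ| = |Q − L| = 53.186.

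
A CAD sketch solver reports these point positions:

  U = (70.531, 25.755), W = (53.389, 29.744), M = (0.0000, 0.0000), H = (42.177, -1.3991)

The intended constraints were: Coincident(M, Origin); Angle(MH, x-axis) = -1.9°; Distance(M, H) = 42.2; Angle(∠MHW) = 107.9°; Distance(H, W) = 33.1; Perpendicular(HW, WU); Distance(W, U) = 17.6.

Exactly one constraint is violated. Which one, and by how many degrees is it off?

Perpendicular(HW, WU) — off by 6.70°.

M = (0.00, 0.00) ✓; MH at -1.900° ✓; |MH| = 42.20 ✓; ∠MHW = 107.9° ✓; |HW| = 33.10 ✓; ∠(HW, WU) = 83.30° ✗; |WU| = 17.60 ✓.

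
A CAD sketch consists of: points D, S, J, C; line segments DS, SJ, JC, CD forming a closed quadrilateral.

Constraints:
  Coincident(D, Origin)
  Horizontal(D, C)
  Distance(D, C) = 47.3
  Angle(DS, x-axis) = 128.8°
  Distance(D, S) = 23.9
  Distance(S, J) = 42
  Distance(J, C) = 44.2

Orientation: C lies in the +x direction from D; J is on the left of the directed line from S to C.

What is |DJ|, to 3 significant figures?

43.4

Checks: |SJ| = 42.00 ✓; |JC| = 44.20 ✓.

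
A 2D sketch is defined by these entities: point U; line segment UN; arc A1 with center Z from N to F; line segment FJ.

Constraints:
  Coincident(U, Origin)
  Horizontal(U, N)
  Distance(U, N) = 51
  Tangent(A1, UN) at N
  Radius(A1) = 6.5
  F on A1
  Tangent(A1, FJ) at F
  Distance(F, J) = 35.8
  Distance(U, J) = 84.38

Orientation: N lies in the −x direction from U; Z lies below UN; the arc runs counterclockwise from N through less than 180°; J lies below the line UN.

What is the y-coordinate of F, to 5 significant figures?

-2.3329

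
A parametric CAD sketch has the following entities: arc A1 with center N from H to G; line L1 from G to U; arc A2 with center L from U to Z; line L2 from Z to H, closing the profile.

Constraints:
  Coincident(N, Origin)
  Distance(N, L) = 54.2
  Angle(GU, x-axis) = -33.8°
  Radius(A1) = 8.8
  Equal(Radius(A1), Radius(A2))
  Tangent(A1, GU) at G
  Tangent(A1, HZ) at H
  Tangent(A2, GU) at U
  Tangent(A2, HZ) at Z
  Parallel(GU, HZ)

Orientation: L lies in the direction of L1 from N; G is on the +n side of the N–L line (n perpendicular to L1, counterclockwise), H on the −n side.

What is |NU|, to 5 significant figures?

54.910

The slot axis is L1's direction at -33.8°, so u = (cos -33.8°, sin -33.8°) = (0.83098, -0.55630) and n = (−sin -33.8°, cos -33.8°) = (0.55630, 0.83098). N is at the origin and L lies 54.2 along u from N, so L = 54.2·u = (45.039, -30.151). Tangency of A1 to both parallel lines with radius 8.8 puts G and H at N ± 8.8·n: G = (4.8954, 7.3127), H = (-4.8954, -7.3127). Equal radii place U and Z the same way about L: U = L + 8.8·n = (49.935, -22.839), Z = L − 8.8·n = (40.144, -37.464). Then |NU| = |U − N| = 54.910.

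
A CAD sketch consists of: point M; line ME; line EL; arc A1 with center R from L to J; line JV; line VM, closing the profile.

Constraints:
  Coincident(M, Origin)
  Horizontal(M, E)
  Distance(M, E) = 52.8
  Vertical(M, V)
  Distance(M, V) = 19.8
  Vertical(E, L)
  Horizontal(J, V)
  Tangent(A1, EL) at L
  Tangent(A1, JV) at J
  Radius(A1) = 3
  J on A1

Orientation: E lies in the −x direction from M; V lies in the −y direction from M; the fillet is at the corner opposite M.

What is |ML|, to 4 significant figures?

55.41

M is at the origin; M and E share the same y with |ME| = 52.8 and E on the −x side, so E = (-52.80, 0.000). MV is vertical with |MV| = 19.8 and V on the −y side, so V = (0.000, -19.80). The virtual corner opposite M is at (-52.80, -19.80). Tangency of A1 to EL means the radius RL is perpendicular to EL and A1 meets JV tangentially, so RJ is at right angles to JV, with radius 3.0, so the center R sits 3.0 in from both sides at R = (-49.80, -16.80). That places the tangent points at L = (-52.80, -16.80) on EL and J = (-49.80, -19.80) on JV. Then |ML| = |L − M| = 55.41.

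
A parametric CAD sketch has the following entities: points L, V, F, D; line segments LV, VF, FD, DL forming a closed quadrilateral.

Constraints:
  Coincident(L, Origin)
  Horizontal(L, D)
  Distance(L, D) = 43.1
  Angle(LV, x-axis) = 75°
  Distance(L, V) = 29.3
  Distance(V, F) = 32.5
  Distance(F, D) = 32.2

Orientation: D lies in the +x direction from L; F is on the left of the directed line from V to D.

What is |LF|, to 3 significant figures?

51.1

Checks: |VF| = 32.50 ✓; |FD| = 32.20 ✓.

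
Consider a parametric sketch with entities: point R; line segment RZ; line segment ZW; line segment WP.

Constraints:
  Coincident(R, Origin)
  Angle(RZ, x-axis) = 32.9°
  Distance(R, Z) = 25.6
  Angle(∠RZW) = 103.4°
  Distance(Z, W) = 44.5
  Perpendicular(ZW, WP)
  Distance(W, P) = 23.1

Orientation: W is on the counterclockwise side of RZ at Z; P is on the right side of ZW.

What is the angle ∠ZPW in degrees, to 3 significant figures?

62.6°

R is at the origin; RZ runs at 32.9° with length 25.6, so Z = 25.6·(cos 32.9°, sin 32.9°) = (21.5, 13.9). ∠RZW = 103.4°, so ZW runs at 32.9° + (180° − 103.4°) = 110° from the x-axis; with |ZW| = 44.5, W = Z + 44.5·(cos 110°, sin 110°) = (6.64, 55.9). The perpendicularity gives WP at right angles to ZW; with |WP| = 23.1 on the right of ZW, P = W + 23.1·(0.943, 0.334) = (28.4, 63.6). Then cos ∠ZPW = PZ·PW / (|PZ||PW|), giving 62.6°.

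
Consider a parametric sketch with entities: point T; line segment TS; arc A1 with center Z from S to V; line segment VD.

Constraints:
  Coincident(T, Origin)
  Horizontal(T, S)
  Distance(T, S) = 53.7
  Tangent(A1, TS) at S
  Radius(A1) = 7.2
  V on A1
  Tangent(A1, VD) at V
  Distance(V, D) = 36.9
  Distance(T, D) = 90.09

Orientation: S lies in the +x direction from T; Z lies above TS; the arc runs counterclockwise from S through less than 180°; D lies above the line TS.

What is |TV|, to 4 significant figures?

58.46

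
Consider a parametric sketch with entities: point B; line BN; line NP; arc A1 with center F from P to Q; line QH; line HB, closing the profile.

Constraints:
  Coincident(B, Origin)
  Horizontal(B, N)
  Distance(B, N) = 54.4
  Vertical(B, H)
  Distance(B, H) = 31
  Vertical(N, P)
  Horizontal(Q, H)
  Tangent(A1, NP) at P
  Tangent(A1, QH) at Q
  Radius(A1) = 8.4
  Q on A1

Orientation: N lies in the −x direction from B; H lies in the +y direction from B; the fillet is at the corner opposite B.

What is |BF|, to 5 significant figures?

51.252

B is at the origin; BN is horizontal with |BN| = 54.4 and N on the −x side, so N = (-54.400, 0.0000). B and H share the same x with |BH| = 31.0 and H on the +y side, so H = (0.0000, 31.000). The virtual corner opposite B is at (-54.400, 31.000). The tangent condition forces FP to be normal to NP and A1 meets QH tangentially, so FQ is at right angles to QH, with radius 8.4, so the center F sits 8.4 in from both sides at F = (-46.000, 22.600). Then |BF| = |F − B| = 51.252.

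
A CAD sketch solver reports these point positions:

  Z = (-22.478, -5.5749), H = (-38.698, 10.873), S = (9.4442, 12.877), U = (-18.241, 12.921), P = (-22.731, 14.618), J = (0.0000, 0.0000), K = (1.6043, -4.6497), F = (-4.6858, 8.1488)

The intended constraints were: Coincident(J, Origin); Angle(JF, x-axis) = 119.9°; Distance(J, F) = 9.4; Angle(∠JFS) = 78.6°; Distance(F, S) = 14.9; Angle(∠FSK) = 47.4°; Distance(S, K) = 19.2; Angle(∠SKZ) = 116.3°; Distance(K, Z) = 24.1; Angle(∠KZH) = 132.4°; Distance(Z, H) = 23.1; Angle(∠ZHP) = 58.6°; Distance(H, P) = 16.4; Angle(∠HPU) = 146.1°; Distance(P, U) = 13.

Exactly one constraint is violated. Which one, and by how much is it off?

Distance(P, U) = 13 — off by 8.20.

J = (0.00, 0.00) ✓; JF at 119.9° ✓; |JF| = 9.400 ✓; ∠JFS = 78.60° ✓; |FS| = 14.90 ✓; ∠FSK = 47.40° ✓; |SK| = 19.20 ✓; ∠SKZ = 116.3° ✓; |KZ| = 24.10 ✓; ∠KZH = 132.4° ✓; |ZH| = 23.10 ✓; ∠ZHP = 58.60° ✓; |HP| = 16.40 ✓; ∠HPU = 146.1° ✓; |PU| = 4.800 ✗.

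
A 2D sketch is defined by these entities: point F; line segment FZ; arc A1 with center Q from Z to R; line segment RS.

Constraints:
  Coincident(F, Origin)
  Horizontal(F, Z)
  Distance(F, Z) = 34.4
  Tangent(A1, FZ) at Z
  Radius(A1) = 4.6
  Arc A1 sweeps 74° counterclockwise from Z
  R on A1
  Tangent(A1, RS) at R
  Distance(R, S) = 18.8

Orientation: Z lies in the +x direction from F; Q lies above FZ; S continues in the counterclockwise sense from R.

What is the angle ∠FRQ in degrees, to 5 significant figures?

20.906°

F is at the origin; F and Z share the same y with |FZ| = 34.4 and Z on the +x side, so Z = (34.400, 0.0000). A1 meets FZ tangentially, so QZ is at right angles to FZ, so Q = Z + (0, 4.6) = (34.400, 4.6000). On A1, Z sits at bearing -90° from Q; a 74° counterclockwise sweep puts R at bearing -16°, so R = Q + 4.6·(cos -16°, sin -16°) = (38.822, 3.3321). Then cos ∠FRQ = RF·RQ / (|RF||RQ|), giving 20.906°.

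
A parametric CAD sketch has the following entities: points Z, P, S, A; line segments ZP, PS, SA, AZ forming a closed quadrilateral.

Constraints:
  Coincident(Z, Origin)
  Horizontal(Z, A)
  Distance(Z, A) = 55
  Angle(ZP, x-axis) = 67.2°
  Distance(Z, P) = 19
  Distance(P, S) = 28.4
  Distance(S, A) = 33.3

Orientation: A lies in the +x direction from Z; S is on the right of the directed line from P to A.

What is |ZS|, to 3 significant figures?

23.3

Z is at the origin; ZA is horizontal with |ZA| = 55.0 and A in +x, so A = (55.0, 0). ZP runs at 67.2° with |ZP| = 19.0, so P = (7.36, 17.5). S is determined by |PS| = 28.4 and |SA| = 33.3 together: it lies at the intersection of circle(P, 28.4) and circle(A, 33.3). With |PA| = 50.8, the foot of the radical line on PA is 22.4 from P and the perpendicular offset is √(28.4² − 22.4²) = 17.5. Taking the right-of-PA solution: S = (22.4, -6.60).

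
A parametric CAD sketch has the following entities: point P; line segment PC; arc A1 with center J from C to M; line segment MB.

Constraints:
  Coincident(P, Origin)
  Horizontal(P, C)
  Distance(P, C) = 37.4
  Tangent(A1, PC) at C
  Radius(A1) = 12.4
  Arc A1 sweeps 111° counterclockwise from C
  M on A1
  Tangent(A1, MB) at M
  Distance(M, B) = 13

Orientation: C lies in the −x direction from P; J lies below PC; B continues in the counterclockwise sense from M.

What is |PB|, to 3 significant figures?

53.0

On A1, C sits at bearing 90° from J; a 111° counterclockwise sweep puts M at bearing 201°, so M = J + 12.4·(cos 201°, sin 201°) = (-49.0, -16.8). Tangency of A1 to MB means the radius JM is perpendicular to MB, so MB runs along (−sin 201°, cos 201°); with |MB| = 13.0, B = (-44.3, -29.0). Then |PB| = |B − P| = 53.0.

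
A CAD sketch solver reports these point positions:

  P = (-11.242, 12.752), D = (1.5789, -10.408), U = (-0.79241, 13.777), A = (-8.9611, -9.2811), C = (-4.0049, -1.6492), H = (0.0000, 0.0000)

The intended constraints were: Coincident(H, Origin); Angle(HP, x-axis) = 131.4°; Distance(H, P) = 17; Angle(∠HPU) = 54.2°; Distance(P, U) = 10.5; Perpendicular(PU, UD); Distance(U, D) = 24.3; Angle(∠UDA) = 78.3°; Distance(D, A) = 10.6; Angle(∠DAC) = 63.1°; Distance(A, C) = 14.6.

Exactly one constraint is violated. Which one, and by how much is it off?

Distance(A, C) = 14.6 — off by 5.50.

H = (0.00, 0.00) ✓; HP at 131.4° ✓; |HP| = 17.00 ✓; ∠HPU = 54.20° ✓; |PU| = 10.50 ✓; ∠(PU, UD) = 90.00° ✓; |UD| = 24.30 ✓; ∠UDA = 78.30° ✓; |DA| = 10.60 ✓; ∠DAC = 63.10° ✓; |AC| = 9.100 ✗.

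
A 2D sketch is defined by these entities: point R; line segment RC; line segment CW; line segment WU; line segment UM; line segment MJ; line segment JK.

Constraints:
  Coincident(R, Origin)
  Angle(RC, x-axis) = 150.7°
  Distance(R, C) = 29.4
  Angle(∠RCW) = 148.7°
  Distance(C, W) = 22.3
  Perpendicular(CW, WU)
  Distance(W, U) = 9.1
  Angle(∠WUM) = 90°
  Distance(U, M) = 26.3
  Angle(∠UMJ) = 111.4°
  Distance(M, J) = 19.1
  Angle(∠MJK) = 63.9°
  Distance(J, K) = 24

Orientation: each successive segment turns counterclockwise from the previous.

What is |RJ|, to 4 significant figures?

27.82

∠WUM = 90.0° gives UM at 2.000° from the x-axis; with |UM| = 26.3, M = (-21.32, 5.433). ∠UMJ = 111.4° gives MJ at 70.60° from the x-axis; with |MJ| = 19.1, J = (-14.98, 23.45). Then |RJ| = |J − R| = 27.82.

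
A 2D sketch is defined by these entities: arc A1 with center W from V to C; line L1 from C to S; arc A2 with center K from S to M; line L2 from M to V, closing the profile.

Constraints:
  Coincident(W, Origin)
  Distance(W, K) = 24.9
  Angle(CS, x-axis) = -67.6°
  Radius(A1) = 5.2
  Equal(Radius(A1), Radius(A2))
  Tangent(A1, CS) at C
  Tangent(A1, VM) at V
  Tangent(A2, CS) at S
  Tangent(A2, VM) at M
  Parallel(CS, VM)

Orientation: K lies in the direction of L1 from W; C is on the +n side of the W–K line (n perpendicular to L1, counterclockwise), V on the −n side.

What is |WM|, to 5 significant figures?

25.437

Tangency of A1 to both parallel lines with radius 5.2 puts C and V at W ± 5.2·n: C = (4.8076, 1.9816), V = (-4.8076, -1.9816). Equal radii place S and M the same way about K: S = K + 5.2·n = (14.296, -21.040), M = K − 5.2·n = (4.6810, -25.003). Then |WM| = |M − W| = 25.437.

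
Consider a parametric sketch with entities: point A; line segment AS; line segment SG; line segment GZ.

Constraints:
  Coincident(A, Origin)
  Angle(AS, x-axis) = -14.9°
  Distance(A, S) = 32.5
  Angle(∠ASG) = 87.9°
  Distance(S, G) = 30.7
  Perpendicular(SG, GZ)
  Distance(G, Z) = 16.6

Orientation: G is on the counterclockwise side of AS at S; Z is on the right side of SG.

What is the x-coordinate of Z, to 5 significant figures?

54.396

A is at the origin; AS runs at -14.9° with length 32.5, so S = 32.5·(cos -14.9°, sin -14.9°) = (31.407, -8.3568). ∠ASG = 87.9°, so SG runs at -14.9° + (180° − 87.9°) = 77.200° from the x-axis; with |SG| = 30.7, G = S + 30.7·(cos 77.200°, sin 77.200°) = (38.209, 21.580). SG ⟂ GZ; with |GZ| = 16.6 on the right of SG, Z = G + 16.6·(0.97515, -0.22155) = (54.396, 17.903). So Z.x = 54.396.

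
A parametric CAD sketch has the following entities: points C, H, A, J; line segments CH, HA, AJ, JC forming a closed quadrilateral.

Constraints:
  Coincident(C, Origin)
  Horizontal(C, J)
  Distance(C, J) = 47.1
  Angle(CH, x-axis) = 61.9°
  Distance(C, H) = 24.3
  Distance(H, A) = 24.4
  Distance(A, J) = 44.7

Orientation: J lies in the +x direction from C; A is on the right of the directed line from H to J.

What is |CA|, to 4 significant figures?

2.713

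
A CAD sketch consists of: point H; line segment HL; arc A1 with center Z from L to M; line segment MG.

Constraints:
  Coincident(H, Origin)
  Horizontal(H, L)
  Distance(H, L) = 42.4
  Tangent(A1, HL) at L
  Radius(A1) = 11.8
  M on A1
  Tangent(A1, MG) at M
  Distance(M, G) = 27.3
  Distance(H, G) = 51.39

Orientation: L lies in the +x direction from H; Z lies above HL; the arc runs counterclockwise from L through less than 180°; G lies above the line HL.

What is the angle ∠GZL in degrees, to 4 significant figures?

160.5°

Checks: |ZM| = 11.80 ✓; ∠(ZM, MG) = 90.00° ✓; |MG| = 27.30 ✓; |HG| = 51.39 ✓.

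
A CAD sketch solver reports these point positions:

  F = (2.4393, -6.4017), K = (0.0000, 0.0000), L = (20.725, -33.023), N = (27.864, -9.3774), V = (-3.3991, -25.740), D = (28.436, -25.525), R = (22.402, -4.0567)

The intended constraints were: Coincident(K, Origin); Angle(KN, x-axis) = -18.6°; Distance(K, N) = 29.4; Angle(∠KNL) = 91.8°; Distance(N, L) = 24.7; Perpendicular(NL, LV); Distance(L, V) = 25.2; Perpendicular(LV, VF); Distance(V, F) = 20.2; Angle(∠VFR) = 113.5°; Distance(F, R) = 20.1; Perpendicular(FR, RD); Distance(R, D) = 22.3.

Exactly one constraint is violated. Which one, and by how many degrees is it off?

Perpendicular(FR, RD) — off by 9.00°.

K = (0.00, 0.00) ✓; KN at -18.60° ✓; |KN| = 29.40 ✓; ∠KNL = 91.80° ✓; |NL| = 24.70 ✓; ∠(NL, LV) = 90.00° ✓; |LV| = 25.20 ✓; ∠(LV, VF) = 90.00° ✓; |VF| = 20.20 ✓; ∠VFR = 113.5° ✓; |FR| = 20.10 ✓; ∠(FR, RD) = 81.00° ✗; |RD| = 22.30 ✓.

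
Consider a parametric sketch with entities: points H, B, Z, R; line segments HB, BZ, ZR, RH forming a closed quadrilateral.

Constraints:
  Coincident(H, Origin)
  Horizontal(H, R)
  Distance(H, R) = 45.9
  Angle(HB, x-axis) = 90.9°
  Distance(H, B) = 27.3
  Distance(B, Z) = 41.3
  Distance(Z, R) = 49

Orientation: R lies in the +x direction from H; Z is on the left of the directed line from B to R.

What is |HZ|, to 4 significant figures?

59.52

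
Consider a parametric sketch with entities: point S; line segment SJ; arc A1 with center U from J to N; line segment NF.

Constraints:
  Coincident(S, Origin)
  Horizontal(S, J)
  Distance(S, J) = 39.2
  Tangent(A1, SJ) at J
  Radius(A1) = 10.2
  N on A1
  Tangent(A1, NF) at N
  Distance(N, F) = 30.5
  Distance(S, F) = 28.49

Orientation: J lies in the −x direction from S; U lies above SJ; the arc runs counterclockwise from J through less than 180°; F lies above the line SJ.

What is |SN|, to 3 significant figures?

31.8

S is at the origin; S and J share the same y with |SJ| = 39.2 and J on the −x side, so J = (-39.2, 0.00). Tangency of A1 to SJ means the radius UJ is perpendicular to SJ, so U = J + (0, 10.2) = (-39.2, 10.2). Since UN ⟂ NF (tangency), |UF| = √(10.2² + 30.5²) = 32.2 regardless of where N sits on A1. So F lies on both circle(S, 28.49) and circle(U, 32.2); the above-SJ intersection is F = (-11.3, 26.2). N is the foot of the tangent from F: N = (-31.6, 3.41).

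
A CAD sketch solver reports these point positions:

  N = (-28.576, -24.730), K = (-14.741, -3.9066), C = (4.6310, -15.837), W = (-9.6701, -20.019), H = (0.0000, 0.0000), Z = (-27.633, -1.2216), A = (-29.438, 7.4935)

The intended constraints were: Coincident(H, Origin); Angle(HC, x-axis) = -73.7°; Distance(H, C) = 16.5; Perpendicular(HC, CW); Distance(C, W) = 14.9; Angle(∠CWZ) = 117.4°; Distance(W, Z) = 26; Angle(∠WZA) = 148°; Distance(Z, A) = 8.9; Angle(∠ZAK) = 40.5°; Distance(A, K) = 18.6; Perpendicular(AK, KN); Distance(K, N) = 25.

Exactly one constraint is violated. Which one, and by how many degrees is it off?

Perpendicular(AK, KN) — off by 4.20°.

H = (0.00, 0.00) ✓; HC at -73.70° ✓; |HC| = 16.50 ✓; ∠(HC, CW) = 90.00° ✓; |CW| = 14.90 ✓; ∠CWZ = 117.4° ✓; |WZ| = 26.00 ✓; ∠WZA = 148.0° ✓; |ZA| = 8.900 ✓; ∠ZAK = 40.50° ✓; |AK| = 18.60 ✓; ∠(AK, KN) = 85.80° ✗; |KN| = 25.00 ✓.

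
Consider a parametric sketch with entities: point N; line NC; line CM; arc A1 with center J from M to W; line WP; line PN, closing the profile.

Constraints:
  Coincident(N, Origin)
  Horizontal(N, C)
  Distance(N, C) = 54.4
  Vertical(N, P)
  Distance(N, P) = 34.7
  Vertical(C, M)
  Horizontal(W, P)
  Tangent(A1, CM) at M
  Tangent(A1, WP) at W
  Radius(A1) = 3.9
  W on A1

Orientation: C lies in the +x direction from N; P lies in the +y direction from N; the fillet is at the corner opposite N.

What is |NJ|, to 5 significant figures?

59.151

N is at the origin; N and C share the same y with |NC| = 54.4 and C on the +x side, so C = (54.400, 0.0000). NP is vertical with |NP| = 34.7 and P on the +y side, so P = (0.0000, 34.700). The virtual corner opposite N is at (54.400, 34.700). The tangent condition forces JM to be normal to CM and the tangent condition forces JW to be normal to WP, with radius 3.9, so the center J sits 3.9 in from both sides at J = (50.500, 30.800). Then |NJ| = |J − N| = 59.151.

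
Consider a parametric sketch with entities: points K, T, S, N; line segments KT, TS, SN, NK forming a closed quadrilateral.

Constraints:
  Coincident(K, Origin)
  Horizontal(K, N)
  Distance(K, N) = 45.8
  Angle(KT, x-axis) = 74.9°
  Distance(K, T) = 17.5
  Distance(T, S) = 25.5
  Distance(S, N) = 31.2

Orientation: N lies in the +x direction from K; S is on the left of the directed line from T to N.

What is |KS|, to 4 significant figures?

38.45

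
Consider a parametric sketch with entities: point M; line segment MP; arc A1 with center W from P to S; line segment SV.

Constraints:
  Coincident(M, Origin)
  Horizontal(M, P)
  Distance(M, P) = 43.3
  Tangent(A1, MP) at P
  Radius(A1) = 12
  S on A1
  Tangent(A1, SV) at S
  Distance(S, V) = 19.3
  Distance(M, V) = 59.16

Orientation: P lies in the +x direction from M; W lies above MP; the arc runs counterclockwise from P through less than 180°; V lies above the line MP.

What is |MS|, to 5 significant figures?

56.912

Checks: |WS| = 12.00 ✓; ∠(WS, SV) = 90.00° ✓; |SV| = 19.30 ✓; |MV| = 59.16 ✓.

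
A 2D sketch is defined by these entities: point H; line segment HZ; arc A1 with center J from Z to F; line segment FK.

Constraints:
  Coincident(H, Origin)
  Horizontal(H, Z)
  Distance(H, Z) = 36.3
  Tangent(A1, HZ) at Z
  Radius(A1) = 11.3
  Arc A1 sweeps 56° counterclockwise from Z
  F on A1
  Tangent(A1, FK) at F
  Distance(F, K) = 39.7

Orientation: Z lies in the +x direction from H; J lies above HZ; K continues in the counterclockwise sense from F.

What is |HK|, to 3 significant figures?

77.7

H is at the origin; H and Z share the same y with |HZ| = 36.3 and Z on the +x side, so Z = (36.3, 0.00). The tangent condition forces JZ to be normal to HZ, so J = Z + (0, 11.3) = (36.3, 11.3). On A1, Z sits at bearing -90° from J; a 56° counterclockwise sweep puts F at bearing -34°, so F = J + 11.3·(cos -34°, sin -34°) = (45.7, 4.98). Tangency of A1 to FK means the radius JF is perpendicular to FK, so FK runs along (−sin -34°, cos -34°); with |FK| = 39.7, K = (67.9, 37.9). Then |HK| = |K − H| = 77.7.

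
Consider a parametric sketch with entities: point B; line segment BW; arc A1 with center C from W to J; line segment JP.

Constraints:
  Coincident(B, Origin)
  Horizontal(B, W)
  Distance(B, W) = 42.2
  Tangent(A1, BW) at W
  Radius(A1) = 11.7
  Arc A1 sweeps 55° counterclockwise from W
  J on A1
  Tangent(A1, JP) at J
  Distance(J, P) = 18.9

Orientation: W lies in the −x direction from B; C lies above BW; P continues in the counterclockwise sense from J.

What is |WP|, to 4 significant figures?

28.92

On A1, W sits at bearing -90° from C; a 55° counterclockwise sweep puts J at bearing -35°, so J = C + 11.7·(cos -35°, sin -35°) = (-32.62, 4.989). Tangency of A1 to JP means the radius CJ is perpendicular to JP, so JP runs along (−sin -35°, cos -35°); with |JP| = 18.9, P = (-21.78, 20.47). Then |WP| = |P − W| = 28.92.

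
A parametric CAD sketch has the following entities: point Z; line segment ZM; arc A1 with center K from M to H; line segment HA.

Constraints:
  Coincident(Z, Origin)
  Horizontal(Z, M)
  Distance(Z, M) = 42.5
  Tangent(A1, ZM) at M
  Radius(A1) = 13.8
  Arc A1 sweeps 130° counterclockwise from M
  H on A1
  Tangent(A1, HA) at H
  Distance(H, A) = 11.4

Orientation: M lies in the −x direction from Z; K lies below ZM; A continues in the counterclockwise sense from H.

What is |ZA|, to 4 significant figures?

55.49

On A1, M sits at bearing 90° from K; a 130° counterclockwise sweep puts H at bearing 220°, so H = K + 13.8·(cos 220°, sin 220°) = (-53.07, -22.67). A1 meets HA tangentially, so KH is at right angles to HA, so HA runs along (−sin 220°, cos 220°); with |HA| = 11.4, A = (-45.74, -31.40). Then |ZA| = |A − Z| = 55.49.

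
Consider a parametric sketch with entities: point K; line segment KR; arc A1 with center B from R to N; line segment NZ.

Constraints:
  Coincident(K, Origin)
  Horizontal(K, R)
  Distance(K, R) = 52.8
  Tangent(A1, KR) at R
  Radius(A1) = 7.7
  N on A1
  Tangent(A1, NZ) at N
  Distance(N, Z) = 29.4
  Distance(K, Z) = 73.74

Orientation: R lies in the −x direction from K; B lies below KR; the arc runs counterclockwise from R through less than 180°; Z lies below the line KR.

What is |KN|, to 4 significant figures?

60.79

K is at the origin; KR is horizontal with |KR| = 52.8 and R on the −x side, so R = (-52.80, 0.000). The tangent condition forces BR to be normal to KR, so B = R + (0, -7.7) = (-52.80, -7.700). Since BN ⟂ NZ (tangency), |BZ| = √(7.7² + 29.4²) = 30.39 regardless of where N sits on A1. So Z lies on both circle(K, 73.74) and circle(B, 30.39); the below-KR intersection is Z = (-64.49, -35.75). N is the foot of the tangent from Z: N = (-60.43, -6.635).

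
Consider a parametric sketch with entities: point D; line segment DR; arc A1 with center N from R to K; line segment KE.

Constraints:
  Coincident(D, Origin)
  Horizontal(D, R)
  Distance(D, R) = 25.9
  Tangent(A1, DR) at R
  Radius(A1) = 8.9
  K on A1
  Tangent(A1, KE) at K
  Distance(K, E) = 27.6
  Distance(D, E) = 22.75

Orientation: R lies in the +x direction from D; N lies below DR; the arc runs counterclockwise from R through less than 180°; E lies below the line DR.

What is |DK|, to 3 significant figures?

19.7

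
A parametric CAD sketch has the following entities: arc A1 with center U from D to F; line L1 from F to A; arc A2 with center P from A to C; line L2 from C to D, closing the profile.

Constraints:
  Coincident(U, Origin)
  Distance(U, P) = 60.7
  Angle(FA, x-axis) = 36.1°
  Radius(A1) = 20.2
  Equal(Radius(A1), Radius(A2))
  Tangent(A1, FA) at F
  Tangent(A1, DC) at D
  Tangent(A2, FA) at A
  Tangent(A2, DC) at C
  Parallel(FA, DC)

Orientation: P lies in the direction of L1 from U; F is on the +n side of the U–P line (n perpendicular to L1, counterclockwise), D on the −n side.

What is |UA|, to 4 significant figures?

63.97

Tangency of A1 to both parallel lines with radius 20.2 puts F and D at U ± 20.2·n: F = (-11.90, 16.32), D = (11.90, -16.32). Equal radii place A and C the same way about P: A = P + 20.2·n = (37.14, 52.09), C = P − 20.2·n = (60.95, 19.44). Then |UA| = |A − U| = 63.97.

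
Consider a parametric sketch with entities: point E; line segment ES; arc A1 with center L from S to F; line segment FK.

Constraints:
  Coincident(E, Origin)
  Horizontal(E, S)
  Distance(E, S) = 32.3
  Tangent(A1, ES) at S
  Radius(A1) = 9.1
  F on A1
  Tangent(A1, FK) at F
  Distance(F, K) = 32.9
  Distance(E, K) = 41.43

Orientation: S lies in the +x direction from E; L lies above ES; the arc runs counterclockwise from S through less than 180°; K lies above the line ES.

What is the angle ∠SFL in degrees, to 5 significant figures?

22.136°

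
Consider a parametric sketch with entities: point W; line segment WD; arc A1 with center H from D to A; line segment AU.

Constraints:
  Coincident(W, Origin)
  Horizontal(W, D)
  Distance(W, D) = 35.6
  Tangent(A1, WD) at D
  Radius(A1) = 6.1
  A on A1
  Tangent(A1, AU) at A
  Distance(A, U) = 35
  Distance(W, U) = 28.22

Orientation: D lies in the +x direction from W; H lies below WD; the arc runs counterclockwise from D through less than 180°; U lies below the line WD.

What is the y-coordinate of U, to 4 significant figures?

-27.31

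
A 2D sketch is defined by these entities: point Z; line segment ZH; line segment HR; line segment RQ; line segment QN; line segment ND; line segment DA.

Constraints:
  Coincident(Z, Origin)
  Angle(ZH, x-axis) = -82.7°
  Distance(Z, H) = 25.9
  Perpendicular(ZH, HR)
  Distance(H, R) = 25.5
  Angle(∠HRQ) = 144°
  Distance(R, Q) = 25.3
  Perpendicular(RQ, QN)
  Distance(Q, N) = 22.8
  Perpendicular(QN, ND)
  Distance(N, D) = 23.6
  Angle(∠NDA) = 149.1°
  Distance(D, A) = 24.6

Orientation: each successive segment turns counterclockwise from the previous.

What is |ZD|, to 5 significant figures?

14.940

The perpendicularity gives QN at right angles to RQ, so QN runs at 133.30°; with |QN| = 22.8, N = (31.360, 11.495). QN is perpendicular to ND, so ND runs at -136.70°; with |ND| = 23.6, D = (14.185, -4.6908). Then |ZD| = |D − Z| = 14.940.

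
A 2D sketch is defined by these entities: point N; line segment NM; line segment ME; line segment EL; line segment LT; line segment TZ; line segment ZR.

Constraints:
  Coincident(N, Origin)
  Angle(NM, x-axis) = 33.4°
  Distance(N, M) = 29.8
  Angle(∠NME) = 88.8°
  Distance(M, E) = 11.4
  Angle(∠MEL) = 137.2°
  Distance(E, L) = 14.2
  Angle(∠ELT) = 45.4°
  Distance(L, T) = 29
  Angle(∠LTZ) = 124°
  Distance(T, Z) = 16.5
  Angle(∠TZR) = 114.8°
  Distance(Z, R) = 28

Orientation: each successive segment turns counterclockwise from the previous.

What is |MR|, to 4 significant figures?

27.10

∠LTZ = 124.0° gives TZ at -2.000° from the x-axis; with |TZ| = 16.5, Z = (36.40, 3.716). ∠TZR = 114.8° gives ZR at 63.20° from the x-axis; with |ZR| = 28.0, R = (49.03, 28.71). Then |MR| = |R − M| = 27.10.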